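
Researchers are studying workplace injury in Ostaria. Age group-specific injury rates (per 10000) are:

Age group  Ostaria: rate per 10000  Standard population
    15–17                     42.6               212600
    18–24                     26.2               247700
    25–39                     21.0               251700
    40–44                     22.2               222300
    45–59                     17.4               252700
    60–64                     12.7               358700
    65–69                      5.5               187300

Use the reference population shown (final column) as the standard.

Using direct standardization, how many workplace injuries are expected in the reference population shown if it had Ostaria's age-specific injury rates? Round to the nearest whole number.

3575

Expected workplace injuries = Σ (standard pop × age-specific rate ÷ 10000)
= 212600×42.6/10000 + 247700×26.2/10000 + 251700×21.0/10000 + 222300×22.2/10000 + 252700×17.4/10000 + 358700×12.7/10000 + 187300×5.5/10000
= 905.68 + 648.97 + 528.57 + 493.51 + 439.70 + 455.55 + 103.02 = 3574.99.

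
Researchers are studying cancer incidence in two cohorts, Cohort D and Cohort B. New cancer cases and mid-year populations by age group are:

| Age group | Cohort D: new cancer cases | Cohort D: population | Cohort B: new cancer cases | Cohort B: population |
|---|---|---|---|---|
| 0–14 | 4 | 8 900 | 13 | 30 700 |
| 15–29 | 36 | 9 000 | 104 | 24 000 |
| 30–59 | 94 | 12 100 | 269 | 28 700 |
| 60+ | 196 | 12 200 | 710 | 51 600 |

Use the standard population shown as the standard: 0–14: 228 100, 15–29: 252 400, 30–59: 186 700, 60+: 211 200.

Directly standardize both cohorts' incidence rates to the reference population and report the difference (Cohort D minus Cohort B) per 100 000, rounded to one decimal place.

12.4

Age-specific rates per 100 000 for Cohort D: 44.94, 400.00, 776.86, 1606.56.
For Cohort B: 42.35, 433.33, 937.28, 1375.97.
Standard total = 878 400; weights = 0.2597, 0.2873, 0.2125, 0.2404.
Cohort D: 0.2597×44.94 + 0.2873×400.00 + 0.2125×776.86 + 0.2404×1606.56 = 678.0012 per 100 000.
Cohort B: 0.2597×42.35 + 0.2873×433.33 + 0.2125×937.28 + 0.2404×1375.97 = 665.5596 per 100 000.
Difference = 678.0012 − 665.5596 = 12.4416.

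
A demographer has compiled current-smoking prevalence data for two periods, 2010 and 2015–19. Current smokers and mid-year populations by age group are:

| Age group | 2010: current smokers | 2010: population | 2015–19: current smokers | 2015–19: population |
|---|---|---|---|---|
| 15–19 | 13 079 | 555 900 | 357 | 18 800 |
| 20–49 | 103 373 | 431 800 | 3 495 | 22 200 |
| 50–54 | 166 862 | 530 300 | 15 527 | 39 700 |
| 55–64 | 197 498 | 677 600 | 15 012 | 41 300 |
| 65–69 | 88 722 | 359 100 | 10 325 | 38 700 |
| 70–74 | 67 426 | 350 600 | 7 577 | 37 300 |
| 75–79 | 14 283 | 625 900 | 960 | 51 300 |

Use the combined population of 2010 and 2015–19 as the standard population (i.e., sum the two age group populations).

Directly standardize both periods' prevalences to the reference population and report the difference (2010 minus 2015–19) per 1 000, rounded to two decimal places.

Age-specific rates per 1 000 for 2010: 23.528, 239.400, 314.656, 291.467, 247.068, 192.316, 22.820.
For 2015–19: 18.989, 157.432, 391.108, 363.487, 266.796, 203.137, 18.713.
Combined standard total = 3 780 500; weights = 0.1520, 0.1201, 0.1508, 0.1902, 0.1052, 0.1026, 0.1791.
2010: 0.1520×23.528 + 0.1201×239.400 + 0.1508×314.656 + 0.1902×291.467 + 0.1052×247.068 + 0.1026×192.316 + 0.1791×22.820 = 185.0112 per 1 000.
2015–19: 0.1520×18.989 + 0.1201×157.432 + 0.1508×391.108 + 0.1902×363.487 + 0.1052×266.796 + 0.1026×203.137 + 0.1791×18.713 = 202.1507 per 1 000.
Difference = 185.0112 − 202.1507 = -17.1395.

-17.14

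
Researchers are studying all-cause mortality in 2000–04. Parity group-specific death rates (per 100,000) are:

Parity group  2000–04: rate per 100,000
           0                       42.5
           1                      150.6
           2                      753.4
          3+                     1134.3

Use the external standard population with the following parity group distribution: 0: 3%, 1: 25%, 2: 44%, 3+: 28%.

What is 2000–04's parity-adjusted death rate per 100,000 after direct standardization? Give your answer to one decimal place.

Standard weights: 0.03, 0.25, 0.44, 0.28.
Standardized rate: 0.0300×42.5 + 0.2500×150.6 + 0.4400×753.4 + 0.2800×1134.3 = 688.0250 per 100,000.

688.0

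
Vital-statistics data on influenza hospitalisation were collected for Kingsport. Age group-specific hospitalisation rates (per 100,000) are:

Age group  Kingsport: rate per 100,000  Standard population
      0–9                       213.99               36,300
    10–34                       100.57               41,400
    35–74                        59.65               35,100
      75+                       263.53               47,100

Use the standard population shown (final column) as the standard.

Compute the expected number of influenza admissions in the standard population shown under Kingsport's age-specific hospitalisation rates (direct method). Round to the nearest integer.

264

Expected influenza admissions = Σ (standard pop × age-specific rate ÷ 100,000)
= 36,300×213.99/100,000 + 41,400×100.57/100,000 + 35,100×59.65/100,000 + 47,100×263.53/100,000
= 77.68 + 41.64 + 20.94 + 124.12 = 264.37.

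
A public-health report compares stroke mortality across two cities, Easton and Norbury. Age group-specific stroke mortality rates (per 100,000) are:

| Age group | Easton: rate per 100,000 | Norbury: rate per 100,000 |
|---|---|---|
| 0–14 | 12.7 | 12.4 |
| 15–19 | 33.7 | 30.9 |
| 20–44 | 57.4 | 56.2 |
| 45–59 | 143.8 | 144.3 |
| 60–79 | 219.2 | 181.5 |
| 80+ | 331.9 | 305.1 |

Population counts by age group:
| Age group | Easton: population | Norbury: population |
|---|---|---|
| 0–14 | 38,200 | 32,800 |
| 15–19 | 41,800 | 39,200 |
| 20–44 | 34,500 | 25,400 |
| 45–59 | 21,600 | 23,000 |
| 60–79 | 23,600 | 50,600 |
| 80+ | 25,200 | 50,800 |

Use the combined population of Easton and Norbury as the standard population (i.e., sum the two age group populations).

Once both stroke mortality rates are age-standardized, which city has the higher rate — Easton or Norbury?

Combined standard total = 406,700; weights = 0.1746, 0.1992, 0.1473, 0.1097, 0.1824, 0.1869.
Easton: 0.1746×12.7 + 0.1992×33.7 + 0.1473×57.4 + 0.1097×143.8 + 0.1824×219.2 + 0.1869×331.9 = 135.1664 per 100,000.
Norbury: 0.1746×12.4 + 0.1992×30.9 + 0.1473×56.2 + 0.1097×144.3 + 0.1824×181.5 + 0.1869×305.1 = 122.5482 per 100,000.
The crude rates (110.96 vs 139.98) would put Norbury higher, but that reflects its age composition; once standardized to a common age structure, Easton has the higher underlying rate.

Easton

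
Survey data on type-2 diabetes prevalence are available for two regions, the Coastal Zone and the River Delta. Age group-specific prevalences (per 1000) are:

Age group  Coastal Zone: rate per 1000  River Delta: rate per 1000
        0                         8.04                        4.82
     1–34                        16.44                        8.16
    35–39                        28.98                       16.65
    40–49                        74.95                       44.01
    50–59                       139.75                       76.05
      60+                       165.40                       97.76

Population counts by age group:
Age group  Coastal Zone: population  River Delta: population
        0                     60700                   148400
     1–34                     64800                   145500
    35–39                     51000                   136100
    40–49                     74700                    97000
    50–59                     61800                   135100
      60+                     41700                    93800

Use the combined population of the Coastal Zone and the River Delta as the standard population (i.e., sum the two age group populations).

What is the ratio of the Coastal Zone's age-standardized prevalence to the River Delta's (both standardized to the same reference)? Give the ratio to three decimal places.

Combined standard total = 1110600; weights = 0.1883, 0.1894, 0.1685, 0.1546, 0.1773, 0.1220.
The Coastal Zone: 0.1883×8.04 + 0.1894×16.44 + 0.1685×28.98 + 0.1546×74.95 + 0.1773×139.75 + 0.1220×165.40 = 66.0526 per 1000.
The River Delta: 0.1883×4.82 + 0.1894×8.16 + 0.1685×16.65 + 0.1546×44.01 + 0.1773×76.05 + 0.1220×97.76 = 37.4720 per 1000.
Ratio = 66.0526 ÷ 37.4720 = 1.76272.

1.763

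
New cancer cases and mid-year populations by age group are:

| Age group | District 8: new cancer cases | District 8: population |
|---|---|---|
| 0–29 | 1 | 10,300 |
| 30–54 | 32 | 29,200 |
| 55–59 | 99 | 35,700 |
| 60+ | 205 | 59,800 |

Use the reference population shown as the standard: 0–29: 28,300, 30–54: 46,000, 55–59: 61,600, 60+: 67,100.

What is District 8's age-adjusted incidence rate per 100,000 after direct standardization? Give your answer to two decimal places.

Age-specific rates per 100,000 for District 8: 9.71, 109.59, 277.31, 342.81.
Standard total = 203,000; weights = 0.1394, 0.2266, 0.3034, 0.3305.
Standardized rate: 0.1394×9.71 + 0.2266×109.59 + 0.3034×277.31 + 0.3305×342.81 = 223.6488 per 100,000.

223.65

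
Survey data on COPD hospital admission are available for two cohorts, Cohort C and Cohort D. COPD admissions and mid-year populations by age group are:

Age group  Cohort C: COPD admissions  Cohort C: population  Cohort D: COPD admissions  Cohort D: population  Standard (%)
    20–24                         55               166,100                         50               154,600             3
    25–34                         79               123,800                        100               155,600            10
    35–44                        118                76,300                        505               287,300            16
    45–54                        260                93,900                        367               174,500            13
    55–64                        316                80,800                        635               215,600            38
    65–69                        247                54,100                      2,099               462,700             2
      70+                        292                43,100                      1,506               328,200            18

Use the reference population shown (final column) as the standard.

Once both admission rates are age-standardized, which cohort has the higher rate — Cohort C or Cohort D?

Age-specific rates per 10,000 for Cohort C: 3.31, 6.38, 15.47, 27.69, 39.11, 45.66, 67.75.
For Cohort D: 3.23, 6.43, 17.58, 21.03, 29.45, 45.36, 45.89.
Standard weights: 0.03, 0.10, 0.16, 0.13, 0.38, 0.02, 0.18.
Cohort C: 0.0300×3.31 + 0.1000×6.38 + 0.1600×15.47 + 0.1300×27.69 + 0.3800×39.11 + 0.0200×45.66 + 0.1800×67.75 = 34.7809 per 10,000.
Cohort D: 0.0300×3.23 + 0.1000×6.43 + 0.1600×17.58 + 0.1300×21.03 + 0.3800×29.45 + 0.0200×45.36 + 0.1800×45.89 = 26.6451 per 10,000.
The crude rates (21.42 vs 29.59) would put Cohort D higher, but that reflects its age composition; once standardized to a common age structure, Cohort C has the higher underlying rate.

Cohort C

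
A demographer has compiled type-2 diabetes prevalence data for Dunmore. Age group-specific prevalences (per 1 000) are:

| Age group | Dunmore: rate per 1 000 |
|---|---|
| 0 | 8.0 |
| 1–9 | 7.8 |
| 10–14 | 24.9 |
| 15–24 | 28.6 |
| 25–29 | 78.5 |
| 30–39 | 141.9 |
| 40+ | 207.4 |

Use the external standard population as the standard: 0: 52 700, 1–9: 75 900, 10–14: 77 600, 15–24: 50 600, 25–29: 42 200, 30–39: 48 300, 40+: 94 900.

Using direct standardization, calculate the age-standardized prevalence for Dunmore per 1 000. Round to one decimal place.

Standard total = 442 200; weights = 0.1192, 0.1716, 0.1755, 0.1144, 0.0954, 0.1092, 0.2146.
Standardized rate: 0.1192×8.0 + 0.1716×7.8 + 0.1755×24.9 + 0.1144×28.6 + 0.0954×78.5 + 0.1092×141.9 + 0.2146×207.4 = 77.4350 per 1 000.

77.4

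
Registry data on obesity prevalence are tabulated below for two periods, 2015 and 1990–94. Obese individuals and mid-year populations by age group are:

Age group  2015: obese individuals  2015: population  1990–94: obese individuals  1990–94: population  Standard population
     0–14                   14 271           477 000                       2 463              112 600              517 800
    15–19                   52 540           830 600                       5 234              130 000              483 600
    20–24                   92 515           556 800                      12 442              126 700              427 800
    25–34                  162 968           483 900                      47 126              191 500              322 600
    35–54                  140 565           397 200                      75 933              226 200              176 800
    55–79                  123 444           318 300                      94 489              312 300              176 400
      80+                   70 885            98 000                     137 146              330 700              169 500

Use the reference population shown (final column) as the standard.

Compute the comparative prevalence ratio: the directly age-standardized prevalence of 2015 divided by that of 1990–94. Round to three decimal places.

1.430

Age-specific rates per 1 000 for 2015: 29.918, 63.255, 166.155, 336.780, 353.890, 387.823, 723.316.
For 1990–94: 21.874, 40.262, 98.200, 246.089, 335.690, 302.558, 414.714.
Standard total = 2 274 500; weights = 0.2277, 0.2126, 0.1881, 0.1418, 0.0777, 0.0776, 0.0745.
2015: 0.2277×29.918 + 0.2126×63.255 + 0.1881×166.155 + 0.1418×336.780 + 0.0777×353.890 + 0.0776×387.823 + 0.0745×723.316 = 210.7673 per 1 000.
1990–94: 0.2277×21.874 + 0.2126×40.262 + 0.1881×98.200 + 0.1418×246.089 + 0.0777×335.690 + 0.0776×302.558 + 0.0745×414.714 = 147.3777 per 1 000.
Ratio = 210.7673 ÷ 147.3777 = 1.43012.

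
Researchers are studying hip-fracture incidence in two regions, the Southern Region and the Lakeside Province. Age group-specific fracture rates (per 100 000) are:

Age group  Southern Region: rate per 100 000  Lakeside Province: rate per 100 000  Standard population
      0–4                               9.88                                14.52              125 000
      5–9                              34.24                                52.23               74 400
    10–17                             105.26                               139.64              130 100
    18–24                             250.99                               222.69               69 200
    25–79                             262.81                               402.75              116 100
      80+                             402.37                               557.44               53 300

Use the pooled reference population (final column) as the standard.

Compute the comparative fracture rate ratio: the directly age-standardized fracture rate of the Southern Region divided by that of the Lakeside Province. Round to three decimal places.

0.750

Standard total = 568 100; weights = 0.2200, 0.1310, 0.2290, 0.1218, 0.2044, 0.0938.
The Southern Region: 0.2200×9.88 + 0.1310×34.24 + 0.2290×105.26 + 0.1218×250.99 + 0.2044×262.81 + 0.0938×402.37 = 152.7968 per 100 000.
The Lakeside Province: 0.2200×14.52 + 0.1310×52.23 + 0.2290×139.64 + 0.1218×222.69 + 0.2044×402.75 + 0.0938×557.44 = 203.7477 per 100 000.
Ratio = 152.7968 ÷ 203.7477 = 0.74993.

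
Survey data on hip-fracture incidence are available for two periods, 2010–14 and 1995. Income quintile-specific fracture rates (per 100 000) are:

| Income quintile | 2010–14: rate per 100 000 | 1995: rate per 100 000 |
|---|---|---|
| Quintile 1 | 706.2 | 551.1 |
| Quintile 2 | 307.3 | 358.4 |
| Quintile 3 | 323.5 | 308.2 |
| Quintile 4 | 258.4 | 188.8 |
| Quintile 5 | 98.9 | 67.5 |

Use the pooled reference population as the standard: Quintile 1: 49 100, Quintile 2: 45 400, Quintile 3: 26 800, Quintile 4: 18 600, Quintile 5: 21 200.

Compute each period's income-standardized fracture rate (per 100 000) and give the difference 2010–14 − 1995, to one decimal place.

Standard total = 161 100; weights = 0.3048, 0.2818, 0.1664, 0.1155, 0.1316.
2010–14: 0.3048×706.2 + 0.2818×307.3 + 0.1664×323.5 + 0.1155×258.4 + 0.1316×98.9 = 398.5013 per 100 000.
1995: 0.3048×551.1 + 0.2818×358.4 + 0.1664×308.2 + 0.1155×188.8 + 0.1316×67.5 = 350.9175 per 100 000.
Difference = 398.5013 − 350.9175 = 47.5838.

47.6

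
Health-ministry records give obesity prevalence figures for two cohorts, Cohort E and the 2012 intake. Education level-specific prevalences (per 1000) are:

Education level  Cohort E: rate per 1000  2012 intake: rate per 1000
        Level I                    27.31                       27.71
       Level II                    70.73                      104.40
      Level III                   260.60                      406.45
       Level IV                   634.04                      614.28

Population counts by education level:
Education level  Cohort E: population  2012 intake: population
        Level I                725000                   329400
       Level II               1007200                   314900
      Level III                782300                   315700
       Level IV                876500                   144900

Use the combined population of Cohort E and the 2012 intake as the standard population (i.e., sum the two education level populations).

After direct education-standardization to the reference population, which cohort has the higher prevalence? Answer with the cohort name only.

2012 intake

Combined standard total = 4495900; weights = 0.2345, 0.2941, 0.2442, 0.2272.
Cohort E: 0.2345×27.31 + 0.2941×70.73 + 0.2442×260.60 + 0.2272×634.04 = 234.8929 per 1000.
The 2012 intake: 0.2345×27.71 + 0.2941×104.40 + 0.2442×406.45 + 0.2272×614.28 = 276.0187 per 1000.
The crude rates (250.85 vs 234.71) would put Cohort E higher, but that reflects its education composition; once standardized to a common education structure, the 2012 intake has the higher underlying rate.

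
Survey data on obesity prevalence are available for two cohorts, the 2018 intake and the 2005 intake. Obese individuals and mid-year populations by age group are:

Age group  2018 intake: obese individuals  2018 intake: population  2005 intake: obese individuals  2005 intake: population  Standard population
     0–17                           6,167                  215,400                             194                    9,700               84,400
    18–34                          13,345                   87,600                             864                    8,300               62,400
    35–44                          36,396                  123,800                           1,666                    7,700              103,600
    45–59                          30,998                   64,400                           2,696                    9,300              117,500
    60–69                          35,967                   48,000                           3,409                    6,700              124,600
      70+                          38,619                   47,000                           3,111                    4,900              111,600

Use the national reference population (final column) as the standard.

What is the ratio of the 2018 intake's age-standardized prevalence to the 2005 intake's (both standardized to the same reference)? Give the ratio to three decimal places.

Age-specific rates per 1,000 for the 2018 intake: 28.630, 152.340, 293.990, 481.335, 749.312, 821.681.
For the 2005 intake: 20.000, 104.096, 216.364, 289.892, 508.806, 634.898.
Standard total = 604,100; weights = 0.1397, 0.1033, 0.1715, 0.1945, 0.2063, 0.1847.
The 2018 intake: 0.1397×28.630 + 0.1033×152.340 + 0.1715×293.990 + 0.1945×481.335 + 0.2063×749.312 + 0.1847×821.681 = 470.1219 per 1,000.
The 2005 intake: 0.1397×20.000 + 0.1033×104.096 + 0.1715×216.364 + 0.1945×289.892 + 0.2063×508.806 + 0.1847×634.898 = 329.2718 per 1,000.
Ratio = 470.1219 ÷ 329.2718 = 1.42776.

1.428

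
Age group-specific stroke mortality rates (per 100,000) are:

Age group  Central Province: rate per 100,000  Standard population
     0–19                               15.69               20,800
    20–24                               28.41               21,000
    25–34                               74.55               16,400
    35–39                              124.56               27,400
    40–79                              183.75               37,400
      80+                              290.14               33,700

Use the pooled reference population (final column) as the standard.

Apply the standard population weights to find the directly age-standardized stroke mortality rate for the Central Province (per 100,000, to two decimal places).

Standard total = 156,700; weights = 0.1327, 0.1340, 0.1047, 0.1749, 0.2387, 0.2151.
Standardized rate: 0.1327×15.69 + 0.1340×28.41 + 0.1047×74.55 + 0.1749×124.56 + 0.2387×183.75 + 0.2151×290.14 = 141.7262 per 100,000.

141.73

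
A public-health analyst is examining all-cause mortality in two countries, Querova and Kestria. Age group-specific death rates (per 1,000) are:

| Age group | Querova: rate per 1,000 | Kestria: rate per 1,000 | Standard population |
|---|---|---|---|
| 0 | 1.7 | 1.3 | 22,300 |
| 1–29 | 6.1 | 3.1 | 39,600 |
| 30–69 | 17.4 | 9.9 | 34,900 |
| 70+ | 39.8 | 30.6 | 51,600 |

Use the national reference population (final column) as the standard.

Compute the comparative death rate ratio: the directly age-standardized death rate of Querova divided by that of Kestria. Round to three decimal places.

1.416

Standard total = 148,400; weights = 0.1503, 0.2668, 0.2352, 0.3477.
Querova: 0.1503×1.7 + 0.2668×6.1 + 0.2352×17.4 + 0.3477×39.8 = 19.8141 per 1,000.
Kestria: 0.1503×1.3 + 0.2668×3.1 + 0.2352×9.9 + 0.3477×30.6 = 13.9907 per 1,000.
Ratio = 19.8141 ÷ 13.9907 = 1.41623.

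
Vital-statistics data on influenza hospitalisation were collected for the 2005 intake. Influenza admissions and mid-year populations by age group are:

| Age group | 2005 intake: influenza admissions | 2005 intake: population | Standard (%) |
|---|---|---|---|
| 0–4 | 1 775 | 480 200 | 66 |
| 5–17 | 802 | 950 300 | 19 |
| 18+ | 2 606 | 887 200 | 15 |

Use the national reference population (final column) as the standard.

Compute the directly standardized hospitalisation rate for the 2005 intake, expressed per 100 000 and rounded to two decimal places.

304.06

Age-specific rates per 100 000 for the 2005 intake: 369.64, 84.39, 293.73.
Standard weights: 0.66, 0.19, 0.15.
Standardized rate: 0.6600×369.64 + 0.1900×84.39 + 0.1500×293.73 = 304.0557 per 100 000.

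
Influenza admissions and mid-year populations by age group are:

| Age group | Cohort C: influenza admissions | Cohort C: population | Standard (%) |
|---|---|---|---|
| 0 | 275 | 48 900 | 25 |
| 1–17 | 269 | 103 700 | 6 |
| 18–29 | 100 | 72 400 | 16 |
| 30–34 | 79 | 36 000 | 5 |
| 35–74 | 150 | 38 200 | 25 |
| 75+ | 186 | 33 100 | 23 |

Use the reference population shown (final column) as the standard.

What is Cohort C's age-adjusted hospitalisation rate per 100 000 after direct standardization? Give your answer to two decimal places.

416.64

Age-specific rates per 100 000 for Cohort C: 562.37, 259.40, 138.12, 219.44, 392.67, 561.93.
Standard weights: 0.25, 0.06, 0.16, 0.05, 0.25, 0.23.
Standardized rate: 0.2500×562.37 + 0.0600×259.40 + 0.1600×138.12 + 0.0500×219.44 + 0.2500×392.67 + 0.2300×561.93 = 416.6411 per 100 000.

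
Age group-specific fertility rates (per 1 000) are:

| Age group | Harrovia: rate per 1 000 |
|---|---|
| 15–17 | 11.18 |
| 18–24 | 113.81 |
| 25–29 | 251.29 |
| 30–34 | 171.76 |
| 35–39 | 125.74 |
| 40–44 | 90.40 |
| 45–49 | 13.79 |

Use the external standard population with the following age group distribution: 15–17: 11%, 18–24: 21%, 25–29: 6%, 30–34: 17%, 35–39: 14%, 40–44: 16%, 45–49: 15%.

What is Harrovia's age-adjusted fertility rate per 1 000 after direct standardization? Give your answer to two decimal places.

Standard weights: 0.11, 0.21, 0.06, 0.17, 0.14, 0.16, 0.15.
Standardized rate: 0.1100×11.18 + 0.2100×113.81 + 0.0600×251.29 + 0.1700×171.76 + 0.1400×125.74 + 0.1600×90.40 + 0.1500×13.79 = 103.5426 per 1 000.

103.54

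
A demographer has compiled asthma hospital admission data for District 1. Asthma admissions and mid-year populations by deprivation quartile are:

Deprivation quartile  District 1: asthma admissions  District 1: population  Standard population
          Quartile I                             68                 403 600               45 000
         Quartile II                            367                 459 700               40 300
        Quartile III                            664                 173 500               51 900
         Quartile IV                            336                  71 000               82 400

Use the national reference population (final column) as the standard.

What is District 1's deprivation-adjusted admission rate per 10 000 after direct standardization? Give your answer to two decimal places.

28.61

Deprivation-specific rates per 10 000 for District 1: 1.68, 7.98, 38.27, 47.32.
Standard total = 219 600; weights = 0.2049, 0.1835, 0.2363, 0.3752.
Standardized rate: 0.2049×1.68 + 0.1835×7.98 + 0.2363×38.27 + 0.3752×47.32 = 28.6125 per 10 000.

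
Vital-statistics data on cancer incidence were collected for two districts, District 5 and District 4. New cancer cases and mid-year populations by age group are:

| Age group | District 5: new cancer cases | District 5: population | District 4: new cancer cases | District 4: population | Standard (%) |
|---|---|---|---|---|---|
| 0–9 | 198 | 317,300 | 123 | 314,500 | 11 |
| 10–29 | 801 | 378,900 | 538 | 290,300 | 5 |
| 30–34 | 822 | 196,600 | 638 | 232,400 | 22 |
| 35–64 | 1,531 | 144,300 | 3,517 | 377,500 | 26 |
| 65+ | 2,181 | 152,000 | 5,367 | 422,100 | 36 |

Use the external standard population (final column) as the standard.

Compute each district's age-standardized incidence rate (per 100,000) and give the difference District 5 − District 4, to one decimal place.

127.9

Age-specific rates per 100,000 for District 5: 62.40, 211.40, 418.11, 1060.98, 1434.87.
For District 4: 39.11, 185.33, 274.53, 931.66, 1271.50.
Standard weights: 0.11, 0.05, 0.22, 0.26, 0.36.
District 5: 0.1100×62.40 + 0.0500×211.40 + 0.2200×418.11 + 0.2600×1060.98 + 0.3600×1434.87 = 901.8264 per 100,000.
District 4: 0.1100×39.11 + 0.0500×185.33 + 0.2200×274.53 + 0.2600×931.66 + 0.3600×1271.50 = 773.9345 per 100,000.
Difference = 901.8264 − 773.9345 = 127.8919.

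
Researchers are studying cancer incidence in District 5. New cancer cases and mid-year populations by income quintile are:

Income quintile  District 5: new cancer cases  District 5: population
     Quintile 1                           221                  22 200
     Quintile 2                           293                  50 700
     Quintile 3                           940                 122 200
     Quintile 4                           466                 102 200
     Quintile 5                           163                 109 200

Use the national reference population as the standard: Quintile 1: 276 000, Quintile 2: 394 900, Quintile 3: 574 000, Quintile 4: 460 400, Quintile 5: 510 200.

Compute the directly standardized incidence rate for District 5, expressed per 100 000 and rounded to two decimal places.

555.45

Income-specific rates per 100 000 for District 5: 995.50, 577.91, 769.23, 455.97, 149.27.
Standard total = 2 215 500; weights = 0.1246, 0.1782, 0.2591, 0.2078, 0.2303.
Standardized rate: 0.1246×995.50 + 0.1782×577.91 + 0.2591×769.23 + 0.2078×455.97 + 0.2303×149.27 = 555.4483 per 100 000.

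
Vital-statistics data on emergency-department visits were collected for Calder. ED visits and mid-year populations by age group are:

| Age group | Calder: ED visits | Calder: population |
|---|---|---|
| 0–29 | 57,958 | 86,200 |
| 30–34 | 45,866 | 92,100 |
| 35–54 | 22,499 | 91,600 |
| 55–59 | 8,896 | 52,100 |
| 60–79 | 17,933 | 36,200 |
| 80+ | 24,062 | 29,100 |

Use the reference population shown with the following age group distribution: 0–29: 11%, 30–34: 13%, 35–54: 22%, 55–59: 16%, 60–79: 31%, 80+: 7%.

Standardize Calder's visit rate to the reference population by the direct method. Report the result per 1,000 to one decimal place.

431.5

Age-specific rates per 1,000 for Calder: 672.367, 498.002, 245.622, 170.749, 495.387, 826.873.
Standard weights: 0.11, 0.13, 0.22, 0.16, 0.31, 0.07.
Standardized rate: 0.1100×672.367 + 0.1300×498.002 + 0.2200×245.622 + 0.1600×170.749 + 0.3100×495.387 + 0.0700×826.873 = 431.5083 per 1,000.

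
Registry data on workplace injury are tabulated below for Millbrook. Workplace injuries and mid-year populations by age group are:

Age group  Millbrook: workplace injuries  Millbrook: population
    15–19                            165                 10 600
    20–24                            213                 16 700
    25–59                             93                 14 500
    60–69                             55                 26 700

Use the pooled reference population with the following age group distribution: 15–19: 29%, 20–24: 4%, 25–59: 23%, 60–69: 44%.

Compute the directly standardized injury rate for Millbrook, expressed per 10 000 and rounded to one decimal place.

74.1

Age-specific rates per 10 000 for Millbrook: 155.66, 127.54, 64.14, 20.60.
Standard weights: 0.29, 0.04, 0.23, 0.44.
Standardized rate: 0.2900×155.66 + 0.0400×127.54 + 0.2300×64.14 + 0.4400×20.60 = 74.0587 per 10 000.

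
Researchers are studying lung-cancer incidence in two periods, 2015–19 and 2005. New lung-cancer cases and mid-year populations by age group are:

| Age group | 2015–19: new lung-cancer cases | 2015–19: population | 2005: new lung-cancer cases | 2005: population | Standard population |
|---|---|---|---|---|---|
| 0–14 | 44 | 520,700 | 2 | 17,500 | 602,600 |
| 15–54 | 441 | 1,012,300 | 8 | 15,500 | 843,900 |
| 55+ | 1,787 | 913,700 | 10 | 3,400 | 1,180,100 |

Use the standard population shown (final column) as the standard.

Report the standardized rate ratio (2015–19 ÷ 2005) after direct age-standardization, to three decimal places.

0.686

Age-specific rates per 100,000 for 2015–19: 8.45, 43.56, 195.58.
For 2005: 11.43, 51.61, 294.12.
Standard total = 2,626,600; weights = 0.2294, 0.3213, 0.4493.
2015–19: 0.2294×8.45 + 0.3213×43.56 + 0.4493×195.58 = 103.8064 per 100,000.
2005: 0.2294×11.43 + 0.3213×51.61 + 0.4493×294.12 = 151.3482 per 100,000.
Ratio = 103.8064 ÷ 151.3482 = 0.68588.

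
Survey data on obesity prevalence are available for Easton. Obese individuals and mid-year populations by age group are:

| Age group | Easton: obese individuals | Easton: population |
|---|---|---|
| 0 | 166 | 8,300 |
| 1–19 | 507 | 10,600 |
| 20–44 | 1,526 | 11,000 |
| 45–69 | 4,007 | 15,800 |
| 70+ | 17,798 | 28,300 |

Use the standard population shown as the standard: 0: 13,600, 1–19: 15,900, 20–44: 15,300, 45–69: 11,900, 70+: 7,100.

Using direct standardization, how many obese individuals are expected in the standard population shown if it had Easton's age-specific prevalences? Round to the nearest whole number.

10638

Age-specific rates per 1,000 for Easton: 20.000, 47.830, 138.727, 253.608, 628.905.
Expected obese individuals = Σ (standard pop × age-specific rate ÷ 1,000)
= 13,600×20.000/1,000 + 15,900×47.830/1,000 + 15,300×138.727/1,000 + 11,900×253.608/1,000 + 7,100×628.905/1,000
= 272.00 + 760.50 + 2122.53 + 3017.93 + 4465.22 = 10638.18.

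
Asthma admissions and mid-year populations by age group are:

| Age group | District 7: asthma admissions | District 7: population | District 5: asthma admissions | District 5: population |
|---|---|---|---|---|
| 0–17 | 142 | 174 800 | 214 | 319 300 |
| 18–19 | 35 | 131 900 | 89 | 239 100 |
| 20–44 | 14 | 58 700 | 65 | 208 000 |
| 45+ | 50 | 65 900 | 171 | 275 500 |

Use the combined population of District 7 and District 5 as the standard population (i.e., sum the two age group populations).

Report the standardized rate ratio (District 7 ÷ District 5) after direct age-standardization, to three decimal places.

1.076

Age-specific rates per 10 000 for District 7: 8.12, 2.65, 2.39, 7.59.
For District 5: 6.70, 3.72, 3.12, 6.21.
Combined standard total = 1 473 200; weights = 0.3354, 0.2518, 0.1810, 0.2317.
District 7: 0.3354×8.12 + 0.2518×2.65 + 0.1810×2.39 + 0.2317×7.59 = 5.5829 per 10 000.
District 5: 0.3354×6.70 + 0.2518×3.72 + 0.1810×3.12 + 0.2317×6.21 = 5.1894 per 10 000.
Ratio = 5.5829 ÷ 5.1894 = 1.07583.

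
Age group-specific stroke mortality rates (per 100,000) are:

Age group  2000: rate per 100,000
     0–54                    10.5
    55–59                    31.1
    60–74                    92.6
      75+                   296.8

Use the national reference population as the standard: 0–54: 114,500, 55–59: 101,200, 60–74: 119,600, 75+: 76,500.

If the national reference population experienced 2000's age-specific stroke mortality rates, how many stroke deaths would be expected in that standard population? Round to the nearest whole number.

Expected stroke deaths = Σ (standard pop × age-specific rate ÷ 100,000)
= 114,500×10.5/100,000 + 101,200×31.1/100,000 + 119,600×92.6/100,000 + 76,500×296.8/100,000
= 12.02 + 31.47 + 110.75 + 227.05 = 381.30.

381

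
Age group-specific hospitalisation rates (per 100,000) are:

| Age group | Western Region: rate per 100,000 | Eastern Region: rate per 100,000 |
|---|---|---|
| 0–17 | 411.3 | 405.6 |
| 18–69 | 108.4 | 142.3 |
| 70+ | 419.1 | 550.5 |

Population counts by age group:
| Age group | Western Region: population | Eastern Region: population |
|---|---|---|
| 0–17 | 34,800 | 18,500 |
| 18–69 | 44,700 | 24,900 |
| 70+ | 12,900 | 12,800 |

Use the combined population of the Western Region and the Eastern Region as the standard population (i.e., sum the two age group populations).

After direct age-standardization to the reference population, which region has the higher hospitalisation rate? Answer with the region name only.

Combined standard total = 148,600; weights = 0.3587, 0.4684, 0.1729.
The Western Region: 0.3587×411.3 + 0.4684×108.4 + 0.1729×419.1 = 270.7793 per 100,000.
The Eastern Region: 0.3587×405.6 + 0.4684×142.3 + 0.1729×550.5 = 307.3379 per 100,000.

Eastern Region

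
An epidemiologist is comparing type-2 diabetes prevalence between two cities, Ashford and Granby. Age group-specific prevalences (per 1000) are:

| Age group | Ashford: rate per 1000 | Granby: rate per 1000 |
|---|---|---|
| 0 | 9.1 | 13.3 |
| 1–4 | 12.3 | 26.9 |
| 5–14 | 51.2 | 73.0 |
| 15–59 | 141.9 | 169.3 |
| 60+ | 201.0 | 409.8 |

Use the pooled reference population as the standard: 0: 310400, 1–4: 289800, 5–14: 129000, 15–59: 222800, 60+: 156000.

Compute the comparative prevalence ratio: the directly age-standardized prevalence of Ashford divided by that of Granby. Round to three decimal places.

Standard total = 1108000; weights = 0.2801, 0.2616, 0.1164, 0.2011, 0.1408.
Ashford: 0.2801×9.1 + 0.2616×12.3 + 0.1164×51.2 + 0.2011×141.9 + 0.1408×201.0 = 68.5607 per 1000.
Granby: 0.2801×13.3 + 0.2616×26.9 + 0.1164×73.0 + 0.2011×169.3 + 0.1408×409.8 = 111.0016 per 1000.
Ratio = 68.5607 ÷ 111.0016 = 0.61766.

0.618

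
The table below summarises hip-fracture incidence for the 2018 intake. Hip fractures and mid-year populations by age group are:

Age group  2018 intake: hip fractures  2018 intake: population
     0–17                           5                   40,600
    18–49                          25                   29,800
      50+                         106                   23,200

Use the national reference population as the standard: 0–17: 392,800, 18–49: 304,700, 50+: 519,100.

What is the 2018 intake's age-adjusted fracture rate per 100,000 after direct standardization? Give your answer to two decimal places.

Age-specific rates per 100,000 for the 2018 intake: 12.32, 83.89, 456.90.
Standard total = 1,216,600; weights = 0.3229, 0.2505, 0.4267.
Standardized rate: 0.3229×12.32 + 0.2505×83.89 + 0.4267×456.90 = 219.9363 per 100,000.

219.94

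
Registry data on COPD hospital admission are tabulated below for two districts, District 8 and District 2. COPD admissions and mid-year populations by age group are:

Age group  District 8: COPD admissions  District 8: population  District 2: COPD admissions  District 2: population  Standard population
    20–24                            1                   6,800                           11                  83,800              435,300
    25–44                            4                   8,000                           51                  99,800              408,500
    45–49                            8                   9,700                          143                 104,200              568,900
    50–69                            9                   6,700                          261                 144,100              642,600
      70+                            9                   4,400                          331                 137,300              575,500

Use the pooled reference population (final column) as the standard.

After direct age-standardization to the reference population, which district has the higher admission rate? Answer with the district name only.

Age-specific rates per 10,000 for District 8: 1.47, 5.00, 8.25, 13.43, 20.45.
For District 2: 1.31, 5.11, 13.72, 18.11, 24.11.
Standard total = 2,630,800; weights = 0.1655, 0.1553, 0.2162, 0.2443, 0.2188.
District 8: 0.1655×1.47 + 0.1553×5.00 + 0.2162×8.25 + 0.2443×13.43 + 0.2188×20.45 = 10.5588 per 10,000.
District 2: 0.1655×1.31 + 0.1553×5.11 + 0.2162×13.72 + 0.2443×18.11 + 0.2188×24.11 = 13.6762 per 10,000.

District 2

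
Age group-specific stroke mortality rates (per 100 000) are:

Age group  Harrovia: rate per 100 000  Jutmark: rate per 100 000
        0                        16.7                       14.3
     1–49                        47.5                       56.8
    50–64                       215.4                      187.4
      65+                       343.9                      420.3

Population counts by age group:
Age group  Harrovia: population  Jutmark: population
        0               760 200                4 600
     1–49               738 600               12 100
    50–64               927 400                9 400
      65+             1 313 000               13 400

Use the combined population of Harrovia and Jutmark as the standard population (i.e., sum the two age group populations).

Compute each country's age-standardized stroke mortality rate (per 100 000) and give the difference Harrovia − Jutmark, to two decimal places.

Combined standard total = 3 778 700; weights = 0.2024, 0.1987, 0.2479, 0.3510.
Harrovia: 0.2024×16.7 + 0.1987×47.5 + 0.2479×215.4 + 0.3510×343.9 = 186.9336 per 100 000.
Jutmark: 0.2024×14.3 + 0.1987×56.8 + 0.2479×187.4 + 0.3510×420.3 = 208.1718 per 100 000.
Difference = 186.9336 − 208.1718 = -21.2381.

-21.24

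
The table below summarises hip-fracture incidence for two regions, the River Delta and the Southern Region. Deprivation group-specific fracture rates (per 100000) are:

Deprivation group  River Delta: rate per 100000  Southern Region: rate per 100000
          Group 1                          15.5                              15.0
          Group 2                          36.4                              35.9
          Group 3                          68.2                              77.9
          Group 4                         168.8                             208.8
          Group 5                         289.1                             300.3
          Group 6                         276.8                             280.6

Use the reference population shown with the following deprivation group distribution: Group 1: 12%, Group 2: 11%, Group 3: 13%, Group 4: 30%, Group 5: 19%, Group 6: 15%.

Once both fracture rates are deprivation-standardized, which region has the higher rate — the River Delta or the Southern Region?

Standard weights: 0.12, 0.11, 0.13, 0.30, 0.19, 0.15.
The River Delta: 0.1200×15.5 + 0.1100×36.4 + 0.1300×68.2 + 0.3000×168.8 + 0.1900×289.1 + 0.1500×276.8 = 161.8190 per 100000.
The Southern Region: 0.1200×15.0 + 0.1100×35.9 + 0.1300×77.9 + 0.3000×208.8 + 0.1900×300.3 + 0.1500×280.6 = 177.6630 per 100000.

Southern Region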